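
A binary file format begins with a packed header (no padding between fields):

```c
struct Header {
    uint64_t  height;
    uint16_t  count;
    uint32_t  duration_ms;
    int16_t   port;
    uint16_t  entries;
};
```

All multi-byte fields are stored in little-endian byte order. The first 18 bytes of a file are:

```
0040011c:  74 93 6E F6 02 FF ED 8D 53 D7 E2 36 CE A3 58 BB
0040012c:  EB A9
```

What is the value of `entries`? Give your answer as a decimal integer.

43499

`entries` follows `height` (8 B), `count` (2 B), `duration_ms` (4 B), `port` (2 B), so it starts at offset 8 + 2 + 4 + 2 = 16 and occupies 2 bytes.
Bytes at offsets 16..17: EB A9.
Little-endian stores the least-significant byte at the lowest address.
Reassemble most-significant byte first: A9 EB → 0xA9EB.
0xA9EB = 43499.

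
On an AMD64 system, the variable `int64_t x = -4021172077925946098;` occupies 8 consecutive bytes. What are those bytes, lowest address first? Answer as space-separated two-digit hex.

0E 2D 81 DA 4C ED 31 C8

Two's complement of -4021172077925946098 in 64 bits: 4021172077925946098 = 0x37CE12B3257ED2F2; invert → 0xC831ED4CDA812D0D; add 1 → 0xC831ED4CDA812D0E.
Split into bytes (most-significant first): C8 31 ED 4C DA 81 2D 0E.
Little-endian: lowest address holds the least-significant byte.
So at ascending addresses the bytes are 0E 2D 81 DA 4C ED 31 C8.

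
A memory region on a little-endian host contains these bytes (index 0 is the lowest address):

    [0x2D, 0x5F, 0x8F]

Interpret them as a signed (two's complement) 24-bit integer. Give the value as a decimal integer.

Little-endian: lowest address holds the least-significant byte.
Reassemble most-significant byte first: 8F 5F 2D → 0x8F5F2D.
Top bit is set, so as a signed 24-bit value this is 0x8F5F2D − 2^24 = -7381203.

-7381203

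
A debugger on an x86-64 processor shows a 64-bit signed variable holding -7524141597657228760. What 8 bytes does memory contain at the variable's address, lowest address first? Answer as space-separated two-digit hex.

Two's complement of -7524141597657228760 in 64 bits: 7524141597657228760 = 0x686B1EEB201965D8; invert → 0x9794E114DFE69A27; add 1 → 0x9794E114DFE69A28.
Split into bytes (most-significant first): 97 94 E1 14 DF E6 9A 28.
Little-endian stores the least-significant byte at the lowest address.
So at ascending addresses the bytes are 28 9A E6 DF 14 E1 94 97.

28 9A E6 DF 14 E1 94 97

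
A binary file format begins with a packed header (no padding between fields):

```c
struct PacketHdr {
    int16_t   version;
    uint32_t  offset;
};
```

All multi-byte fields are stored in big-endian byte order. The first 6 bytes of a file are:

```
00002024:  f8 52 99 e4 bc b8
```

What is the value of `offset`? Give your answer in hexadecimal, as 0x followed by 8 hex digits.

`offset` follows `version` (2 bytes), so it starts at byte offset 2 and occupies 4 bytes.
Bytes at offsets 2..5: 99 E4 BC B8.
Big-endian: lowest address holds the most-significant byte.
The bytes are already most-significant first: 0x99E4BCB8.

0x99E4BCB8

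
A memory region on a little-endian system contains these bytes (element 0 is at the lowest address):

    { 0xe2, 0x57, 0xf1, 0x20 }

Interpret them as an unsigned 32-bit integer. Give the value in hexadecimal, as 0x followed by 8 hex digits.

Little-endian: lowest address holds the least-significant byte.
Reassemble most-significant byte first: 20 F1 57 E2 → 0x20F157E2.

0x20F157E2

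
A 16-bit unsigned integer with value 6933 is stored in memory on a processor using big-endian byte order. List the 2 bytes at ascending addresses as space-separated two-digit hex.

1B 15

6933 in hexadecimal, padded to 16 bits, is 0x1B15.
Split into bytes (most-significant first): 1B 15.
Big-endian stores the most-significant byte at the lowest address.
So the memory order matches the most-significant-first order: 1B 15.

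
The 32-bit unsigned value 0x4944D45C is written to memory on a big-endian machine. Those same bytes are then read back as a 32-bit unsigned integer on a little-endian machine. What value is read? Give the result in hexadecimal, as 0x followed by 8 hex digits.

0x5CD44449

Stored big-endian, the bytes at ascending addresses are 49 44 D4 5C.
Read back as little-endian, the first byte is least significant, giving 0x5CD44449.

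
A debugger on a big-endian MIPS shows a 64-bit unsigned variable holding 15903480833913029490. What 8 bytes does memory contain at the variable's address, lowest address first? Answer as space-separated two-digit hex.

DC B4 83 8E E5 9E 83 72

15903480833913029490 in hexadecimal, padded to 64 bits, is 0xDCB4838EE59E8372.
Split into bytes (most-significant first): DC B4 83 8E E5 9E 83 72.
Big-endian stores the most-significant byte at the lowest address.
So the memory order matches the most-significant-first order: DC B4 83 8E E5 9E 83 72.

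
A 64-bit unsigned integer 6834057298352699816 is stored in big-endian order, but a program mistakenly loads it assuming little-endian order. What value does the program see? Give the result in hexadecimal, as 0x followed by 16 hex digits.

6834057298352699816 in 64-bit hexadecimal is 0x5ED772E78AFA79A8.
Stored big-endian, the bytes at ascending addresses are 5E D7 72 E7 8A FA 79 A8.
Read back as little-endian, the first byte is least significant, giving 0xA879FA8AE772D75E.

0xA879FA8AE772D75E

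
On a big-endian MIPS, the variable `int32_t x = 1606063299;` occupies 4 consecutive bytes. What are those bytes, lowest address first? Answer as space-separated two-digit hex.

1606063299 in hexadecimal, padded to 32 bits, is 0x5FBA94C3.
Split into bytes (most-significant first): 5F BA 94 C3.
Big-endian: lowest address holds the most-significant byte.
So the memory order matches the most-significant-first order: 5F BA 94 C3.

5F BA 94 C3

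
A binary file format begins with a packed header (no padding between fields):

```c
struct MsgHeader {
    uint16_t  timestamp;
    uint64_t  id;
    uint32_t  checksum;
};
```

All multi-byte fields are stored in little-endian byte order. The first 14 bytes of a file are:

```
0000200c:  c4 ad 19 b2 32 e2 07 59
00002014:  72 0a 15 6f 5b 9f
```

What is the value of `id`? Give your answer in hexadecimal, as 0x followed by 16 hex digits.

`id` follows `timestamp` (2 bytes), so it starts at byte offset 2 and occupies 8 bytes.
Bytes at offsets 2..9: 19 B2 32 E2 07 59 72 0A.
Little-endian: lowest address holds the least-significant byte.
Reassemble most-significant byte first: 0A 72 59 07 E2 32 B2 19 → 0x0A725907E232B219.

0x0A725907E232B219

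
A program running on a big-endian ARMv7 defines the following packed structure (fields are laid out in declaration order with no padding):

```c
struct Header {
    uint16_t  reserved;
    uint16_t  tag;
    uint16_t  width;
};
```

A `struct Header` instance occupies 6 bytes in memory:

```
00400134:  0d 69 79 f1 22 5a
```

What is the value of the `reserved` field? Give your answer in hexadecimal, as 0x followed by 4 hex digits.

`reserved` is the first field, at byte offset 0, occupying 2 bytes.
Bytes at offsets 0..1: 0D 69.
In big-endian order the high byte comes first in memory.
The bytes are already most-significant first: 0x0D69.

0x0D69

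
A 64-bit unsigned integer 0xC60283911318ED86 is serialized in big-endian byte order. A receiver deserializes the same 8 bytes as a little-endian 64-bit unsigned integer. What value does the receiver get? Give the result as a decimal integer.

9722453642887496390

Stored big-endian, the bytes at ascending addresses are C6 02 83 91 13 18 ED 86.
Read back as little-endian, the first byte is least significant, giving 0x86ED1813918302C6.
0x86ED1813918302C6 = 9722453642887496390.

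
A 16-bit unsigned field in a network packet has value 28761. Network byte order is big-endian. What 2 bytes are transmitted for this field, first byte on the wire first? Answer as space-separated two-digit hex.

70 59

28761 in hexadecimal, padded to 16 bits, is 0x7059.
Split into bytes (most-significant first): 70 59.
In big-endian order the high byte comes first in memory.
So the memory order matches the most-significant-first order: 70 59.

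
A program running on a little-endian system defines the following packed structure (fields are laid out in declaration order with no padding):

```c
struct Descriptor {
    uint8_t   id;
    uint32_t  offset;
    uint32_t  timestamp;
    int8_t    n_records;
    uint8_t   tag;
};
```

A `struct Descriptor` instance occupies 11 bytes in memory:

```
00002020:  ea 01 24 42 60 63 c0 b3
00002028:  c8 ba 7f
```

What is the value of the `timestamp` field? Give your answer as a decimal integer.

`timestamp` follows `id` (1 B), `offset` (4 B), so it starts at offset 1 + 4 = 5 and occupies 4 bytes.
Bytes at offsets 5..8: 63 C0 B3 C8.
In little-endian order the low byte comes first in memory.
Reassemble most-significant byte first: C8 B3 C0 63 → 0xC8B3C063.
0xC8B3C063 = 3367223395.

3367223395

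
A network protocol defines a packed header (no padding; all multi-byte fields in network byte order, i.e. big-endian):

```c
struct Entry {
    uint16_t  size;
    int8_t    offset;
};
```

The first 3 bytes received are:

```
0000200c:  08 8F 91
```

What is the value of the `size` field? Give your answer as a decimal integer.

2191

`size` is the first field, at byte offset 0, occupying 2 bytes.
Bytes at offsets 0..1: 08 8F.
Big-endian: lowest address holds the most-significant byte.
The bytes are already most-significant first: 0x088F.
0x088F = 2191.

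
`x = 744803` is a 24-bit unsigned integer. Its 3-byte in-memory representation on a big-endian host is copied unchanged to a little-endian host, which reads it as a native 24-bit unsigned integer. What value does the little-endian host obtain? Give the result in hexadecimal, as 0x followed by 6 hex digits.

744803 in 24-bit hexadecimal is 0x0B5D63.
Stored big-endian, the bytes at ascending addresses are 0B 5D 63.
Read back as little-endian, the first byte is least significant, giving 0x635D0B.

0x635D0B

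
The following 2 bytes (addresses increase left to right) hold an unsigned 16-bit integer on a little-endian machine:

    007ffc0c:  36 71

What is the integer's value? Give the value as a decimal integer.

Little-endian stores the least-significant byte at the lowest address.
Reassemble most-significant byte first: 71 36 → 0x7136.
0x7136 = 28982.

28982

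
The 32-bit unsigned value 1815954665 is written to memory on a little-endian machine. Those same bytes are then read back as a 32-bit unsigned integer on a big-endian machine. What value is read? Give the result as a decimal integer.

3913563500

1815954665 in 32-bit hexadecimal is 0x6C3D44E9.
Stored little-endian, the bytes at ascending addresses are E9 44 3D 6C.
Read back as big-endian, the last byte is least significant, giving 0xE9443D6C.
0xE9443D6C = 3913563500.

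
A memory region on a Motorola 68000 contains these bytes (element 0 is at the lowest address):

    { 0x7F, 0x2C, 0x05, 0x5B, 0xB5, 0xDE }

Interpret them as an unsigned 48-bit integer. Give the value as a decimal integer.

Big-endian: lowest address holds the most-significant byte.
The bytes are already most-significant first: 0x7F2C055BB5DE.
0x7F2C055BB5DE = 139827045184990.

139827045184990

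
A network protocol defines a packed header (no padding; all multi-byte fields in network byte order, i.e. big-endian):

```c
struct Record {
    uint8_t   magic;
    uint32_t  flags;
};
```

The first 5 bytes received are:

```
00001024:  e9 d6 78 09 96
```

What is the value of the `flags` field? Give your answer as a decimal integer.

3598190998

`flags` follows `magic` (1 byte), so it starts at byte offset 1 and occupies 4 bytes.
Bytes at offsets 1..4: D6 78 09 96.
Big-endian: lowest address holds the most-significant byte.
The bytes are already most-significant first: 0xD6780996.
0xD6780996 = 3598190998.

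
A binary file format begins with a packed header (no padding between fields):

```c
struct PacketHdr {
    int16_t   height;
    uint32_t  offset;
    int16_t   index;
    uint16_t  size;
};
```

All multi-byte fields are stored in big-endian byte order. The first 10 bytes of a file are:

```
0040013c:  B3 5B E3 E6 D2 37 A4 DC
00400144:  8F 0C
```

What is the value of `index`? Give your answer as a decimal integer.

`index` follows `height` (2 B), `offset` (4 B), so it starts at offset 2 + 4 = 6 and occupies 2 bytes.
Bytes at offsets 6..7: A4 DC.
Big-endian: lowest address holds the most-significant byte.
The bytes are already most-significant first: 0xA4DC.
Top bit is set, so as a signed 16-bit value this is 0xA4DC − 2^16 = -23332.

-23332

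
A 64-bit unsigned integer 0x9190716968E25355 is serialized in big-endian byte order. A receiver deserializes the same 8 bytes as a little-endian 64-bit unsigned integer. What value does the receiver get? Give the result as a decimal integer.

Stored big-endian, the bytes at ascending addresses are 91 90 71 69 68 E2 53 55.
Read back as little-endian, the first byte is least significant, giving 0x5553E26869719091.
0x5553E26869719091 = 6148506854364385425.

6148506854364385425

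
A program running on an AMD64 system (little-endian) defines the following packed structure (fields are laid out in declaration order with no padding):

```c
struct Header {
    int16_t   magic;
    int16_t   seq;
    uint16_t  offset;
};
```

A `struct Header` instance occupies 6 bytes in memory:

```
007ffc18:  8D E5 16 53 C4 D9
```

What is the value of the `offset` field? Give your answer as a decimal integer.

`offset` follows `magic` (2 B), `seq` (2 B), so it starts at offset 2 + 2 = 4 and occupies 2 bytes.
Bytes at offsets 4..5: C4 D9.
Little-endian: lowest address holds the least-significant byte.
Reassemble most-significant byte first: D9 C4 → 0xD9C4.
0xD9C4 = 55748.

55748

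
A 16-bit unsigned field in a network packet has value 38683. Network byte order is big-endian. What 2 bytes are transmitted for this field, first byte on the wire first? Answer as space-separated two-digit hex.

97 1B

38683 in hexadecimal, padded to 16 bits, is 0x971B.
Split into bytes (most-significant first): 97 1B.
Big-endian stores the most-significant byte at the lowest address.
So the memory order matches the most-significant-first order: 97 1B.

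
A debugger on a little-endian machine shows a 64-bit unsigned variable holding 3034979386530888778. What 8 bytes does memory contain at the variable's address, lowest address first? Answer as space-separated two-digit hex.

3034979386530888778 in hexadecimal, padded to 64 bits, is 0x2A1E69AC0ACE7C4A.
Split into bytes (most-significant first): 2A 1E 69 AC 0A CE 7C 4A.
In little-endian order the low byte comes first in memory.
So at ascending addresses the bytes are 4A 7C CE 0A AC 69 1E 2A.

4A 7C CE 0A AC 69 1E 2A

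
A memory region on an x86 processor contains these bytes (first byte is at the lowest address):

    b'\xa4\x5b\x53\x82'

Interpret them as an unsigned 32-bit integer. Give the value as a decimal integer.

Little-endian stores the least-significant byte at the lowest address.
Reassemble most-significant byte first: 82 53 5B A4 → 0x82535BA4.
0x82535BA4 = 2186501028.

2186501028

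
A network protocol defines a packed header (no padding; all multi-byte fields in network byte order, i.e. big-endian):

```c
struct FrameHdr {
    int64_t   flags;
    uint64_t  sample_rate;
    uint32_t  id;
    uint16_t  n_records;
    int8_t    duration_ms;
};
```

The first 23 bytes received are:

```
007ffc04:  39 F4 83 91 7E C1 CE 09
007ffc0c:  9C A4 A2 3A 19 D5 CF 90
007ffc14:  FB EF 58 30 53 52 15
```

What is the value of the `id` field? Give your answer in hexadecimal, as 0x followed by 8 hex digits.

0xFBEF5830

`id` follows `flags` (8 B), `sample_rate` (8 B), so it starts at offset 8 + 8 = 16 and occupies 4 bytes.
Bytes at offsets 16..19: FB EF 58 30.
Big-endian stores the most-significant byte at the lowest address.
The bytes are already most-significant first: 0xFBEF5830.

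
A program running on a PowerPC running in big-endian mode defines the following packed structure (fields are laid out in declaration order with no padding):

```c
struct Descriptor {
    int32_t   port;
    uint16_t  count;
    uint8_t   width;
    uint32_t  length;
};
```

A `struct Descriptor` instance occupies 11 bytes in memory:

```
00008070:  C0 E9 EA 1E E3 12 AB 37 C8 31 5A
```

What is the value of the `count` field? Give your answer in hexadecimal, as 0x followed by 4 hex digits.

0xE312

`count` follows `port` (4 bytes), so it starts at byte offset 4 and occupies 2 bytes.
Bytes at offsets 4..5: E3 12.
Big-endian: lowest address holds the most-significant byte.
The bytes are already most-significant first: 0xE312.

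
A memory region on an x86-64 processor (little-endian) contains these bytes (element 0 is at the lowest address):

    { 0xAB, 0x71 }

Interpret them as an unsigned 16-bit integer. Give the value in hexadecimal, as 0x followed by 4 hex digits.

In little-endian order the low byte comes first in memory.
Reassemble most-significant byte first: 71 AB → 0x71AB.

0x71AB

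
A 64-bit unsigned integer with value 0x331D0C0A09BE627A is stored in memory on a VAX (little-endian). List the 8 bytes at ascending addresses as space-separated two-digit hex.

7A 62 BE 09 0A 0C 1D 33

Split into bytes (most-significant first): 33 1D 0C 0A 09 BE 62 7A.
Little-endian stores the least-significant byte at the lowest address.
So at ascending addresses the bytes are 7A 62 BE 09 0A 0C 1D 33.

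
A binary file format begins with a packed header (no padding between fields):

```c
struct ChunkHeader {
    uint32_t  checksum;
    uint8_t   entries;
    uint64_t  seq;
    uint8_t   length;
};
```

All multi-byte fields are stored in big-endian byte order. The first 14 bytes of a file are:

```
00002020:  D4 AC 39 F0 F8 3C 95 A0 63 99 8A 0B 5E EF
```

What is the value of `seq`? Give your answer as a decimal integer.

4365571763443731294

`seq` follows `checksum` (4 B), `entries` (1 B), so it starts at offset 4 + 1 = 5 and occupies 8 bytes.
Bytes at offsets 5..12: 3C 95 A0 63 99 8A 0B 5E.
In big-endian order the high byte comes first in memory.
The bytes are already most-significant first: 0x3C95A063998A0B5E.
0x3C95A063998A0B5E = 4365571763443731294.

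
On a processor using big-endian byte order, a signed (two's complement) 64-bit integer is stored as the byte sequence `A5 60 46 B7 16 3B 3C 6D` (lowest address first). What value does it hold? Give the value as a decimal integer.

-6530141707521278867

Big-endian stores the most-significant byte at the lowest address.
The bytes are already most-significant first: 0xA56046B7163B3C6D.
Top bit is set, so as a signed 64-bit value this is 0xA56046B7163B3C6D − 2^64 = -6530141707521278867.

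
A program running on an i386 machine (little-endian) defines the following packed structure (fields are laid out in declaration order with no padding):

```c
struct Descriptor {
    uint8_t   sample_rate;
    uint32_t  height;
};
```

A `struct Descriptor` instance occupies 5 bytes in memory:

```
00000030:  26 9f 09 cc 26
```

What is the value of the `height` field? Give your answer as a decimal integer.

`height` follows `sample_rate` (1 byte), so it starts at byte offset 1 and occupies 4 bytes.
Bytes at offsets 1..4: 9F 09 CC 26.
Little-endian stores the least-significant byte at the lowest address.
Reassemble most-significant byte first: 26 CC 09 9F → 0x26CC099F.
0x26CC099F = 650906015.

650906015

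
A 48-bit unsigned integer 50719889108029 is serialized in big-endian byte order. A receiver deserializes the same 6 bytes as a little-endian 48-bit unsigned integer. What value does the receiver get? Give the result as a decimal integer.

50719889108029 in 48-bit hexadecimal is 0x2E2124F92C3D.
Stored big-endian, the bytes at ascending addresses are 2E 21 24 F9 2C 3D.
Read back as little-endian, the first byte is least significant, giving 0x3D2CF924212E.
0x3D2CF924212E = 67263367749934.

67263367749934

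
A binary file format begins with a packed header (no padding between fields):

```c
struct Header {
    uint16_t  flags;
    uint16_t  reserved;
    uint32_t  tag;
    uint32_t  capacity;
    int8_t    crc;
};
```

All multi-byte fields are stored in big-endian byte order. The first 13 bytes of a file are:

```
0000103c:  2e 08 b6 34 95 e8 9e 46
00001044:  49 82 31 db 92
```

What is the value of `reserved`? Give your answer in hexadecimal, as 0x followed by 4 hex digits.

0xB634

`reserved` follows `flags` (2 bytes), so it starts at byte offset 2 and occupies 2 bytes.
Bytes at offsets 2..3: B6 34.
Big-endian stores the most-significant byte at the lowest address.
The bytes are already most-significant first: 0xB634.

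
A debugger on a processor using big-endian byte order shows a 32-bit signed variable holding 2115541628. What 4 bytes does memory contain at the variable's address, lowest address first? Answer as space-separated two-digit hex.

2115541628 in hexadecimal, padded to 32 bits, is 0x7E189A7C.
Split into bytes (most-significant first): 7E 18 9A 7C.
Big-endian stores the most-significant byte at the lowest address.
So the memory order matches the most-significant-first order: 7E 18 9A 7C.

7E 18 9A 7C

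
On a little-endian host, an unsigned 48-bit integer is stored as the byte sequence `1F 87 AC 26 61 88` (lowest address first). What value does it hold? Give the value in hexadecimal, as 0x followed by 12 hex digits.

In little-endian order the low byte comes first in memory.
Reassemble most-significant byte first: 88 61 26 AC 87 1F → 0x886126AC871F.

0x886126AC871F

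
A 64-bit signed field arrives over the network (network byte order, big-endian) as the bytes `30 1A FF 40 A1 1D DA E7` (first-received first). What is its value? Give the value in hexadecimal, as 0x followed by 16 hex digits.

Big-endian stores the most-significant byte at the lowest address.
The bytes are already most-significant first: 0x301AFF40A11DDAE7.

0x301AFF40A11DDAE7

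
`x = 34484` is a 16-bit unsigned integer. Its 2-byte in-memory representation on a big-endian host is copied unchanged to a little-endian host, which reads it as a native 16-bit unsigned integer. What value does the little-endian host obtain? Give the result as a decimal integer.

34484 in 16-bit hexadecimal is 0x86B4.
Stored big-endian, the bytes at ascending addresses are 86 B4.
Read back as little-endian, the first byte is least significant, giving 0xB486.
0xB486 = 46214.

46214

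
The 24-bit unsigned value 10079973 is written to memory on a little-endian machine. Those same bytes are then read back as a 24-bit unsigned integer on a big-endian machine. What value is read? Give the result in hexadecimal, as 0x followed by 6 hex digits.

0xE5CE99

10079973 in 24-bit hexadecimal is 0x99CEE5.
Stored little-endian, the bytes at ascending addresses are E5 CE 99.
Read back as big-endian, the last byte is least significant, giving 0xE5CE99.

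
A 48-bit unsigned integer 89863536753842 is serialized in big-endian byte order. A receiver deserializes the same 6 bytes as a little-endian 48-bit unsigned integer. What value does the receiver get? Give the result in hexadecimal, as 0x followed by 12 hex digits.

0xB2BC2FFCBA51

89863536753842 in 48-bit hexadecimal is 0x51BAFC2FBCB2.
Stored big-endian, the bytes at ascending addresses are 51 BA FC 2F BC B2.
Read back as little-endian, the first byte is least significant, giving 0xB2BC2FFCBA51.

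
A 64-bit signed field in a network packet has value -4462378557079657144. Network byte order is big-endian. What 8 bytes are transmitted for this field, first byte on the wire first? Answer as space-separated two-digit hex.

Two's complement of -4462378557079657144 in 64 bits: 4462378557079657144 = 0x3DED8DA7AC0D9AB8; invert → 0xC212725853F26547; add 1 → 0xC212725853F26548.
Split into bytes (most-significant first): C2 12 72 58 53 F2 65 48.
Big-endian: lowest address holds the most-significant byte.
So the memory order matches the most-significant-first order: C2 12 72 58 53 F2 65 48.

C2 12 72 58 53 F2 65 48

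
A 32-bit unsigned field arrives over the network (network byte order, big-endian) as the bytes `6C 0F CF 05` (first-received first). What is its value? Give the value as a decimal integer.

1812975365

Big-endian stores the most-significant byte at the lowest address.
The bytes are already most-significant first: 0x6C0FCF05.
0x6C0FCF05 = 1812975365.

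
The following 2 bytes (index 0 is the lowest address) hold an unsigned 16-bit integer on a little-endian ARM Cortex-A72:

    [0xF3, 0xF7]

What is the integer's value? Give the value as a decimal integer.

In little-endian order the low byte comes first in memory.
Reassemble most-significant byte first: F7 F3 → 0xF7F3.
0xF7F3 = 63475.

63475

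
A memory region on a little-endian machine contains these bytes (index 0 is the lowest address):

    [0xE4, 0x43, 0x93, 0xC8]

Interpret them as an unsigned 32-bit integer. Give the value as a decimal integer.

3365094372

Little-endian stores the least-significant byte at the lowest address.
Reassemble most-significant byte first: C8 93 43 E4 → 0xC89343E4.
0xC89343E4 = 3365094372.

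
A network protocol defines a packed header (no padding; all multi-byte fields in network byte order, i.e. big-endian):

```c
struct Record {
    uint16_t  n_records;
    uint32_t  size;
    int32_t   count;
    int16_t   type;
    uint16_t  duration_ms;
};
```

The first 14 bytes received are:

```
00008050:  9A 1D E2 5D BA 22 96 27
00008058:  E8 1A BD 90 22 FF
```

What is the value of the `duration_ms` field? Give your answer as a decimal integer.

8959

`duration_ms` follows `n_records` (2 B), `size` (4 B), `count` (4 B), `type` (2 B), so it starts at offset 2 + 4 + 4 + 2 = 12 and occupies 2 bytes.
Bytes at offsets 12..13: 22 FF.
Big-endian stores the most-significant byte at the lowest address.
The bytes are already most-significant first: 0x22FF.
0x22FF = 8959.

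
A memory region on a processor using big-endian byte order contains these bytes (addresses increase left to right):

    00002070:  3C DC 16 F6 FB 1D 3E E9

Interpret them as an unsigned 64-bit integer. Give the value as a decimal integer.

4385405387182784233

Big-endian: lowest address holds the most-significant byte.
The bytes are already most-significant first: 0x3CDC16F6FB1D3EE9.
0x3CDC16F6FB1D3EE9 = 4385405387182784233.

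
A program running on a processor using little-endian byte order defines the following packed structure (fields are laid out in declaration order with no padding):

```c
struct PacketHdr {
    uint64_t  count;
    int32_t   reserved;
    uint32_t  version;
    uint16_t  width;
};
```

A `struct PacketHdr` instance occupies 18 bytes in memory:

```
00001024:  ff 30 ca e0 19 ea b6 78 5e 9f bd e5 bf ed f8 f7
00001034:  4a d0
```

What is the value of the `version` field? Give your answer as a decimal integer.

4160286143

`version` follows `count` (8 B), `reserved` (4 B), so it starts at offset 8 + 4 = 12 and occupies 4 bytes.
Bytes at offsets 12..15: BF ED F8 F7.
Little-endian stores the least-significant byte at the lowest address.
Reassemble most-significant byte first: F7 F8 ED BF → 0xF7F8EDBF.
0xF7F8EDBF = 4160286143.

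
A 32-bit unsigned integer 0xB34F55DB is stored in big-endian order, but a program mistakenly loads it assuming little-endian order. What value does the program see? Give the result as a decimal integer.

3679801267

Stored big-endian, the bytes at ascending addresses are B3 4F 55 DB.
Read back as little-endian, the first byte is least significant, giving 0xDB554FB3.
0xDB554FB3 = 3679801267.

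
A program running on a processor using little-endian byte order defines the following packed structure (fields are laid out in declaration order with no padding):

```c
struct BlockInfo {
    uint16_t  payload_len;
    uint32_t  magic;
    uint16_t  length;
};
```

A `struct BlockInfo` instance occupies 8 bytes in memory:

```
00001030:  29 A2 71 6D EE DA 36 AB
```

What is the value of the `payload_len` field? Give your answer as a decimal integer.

41513

`payload_len` is the first field, at byte offset 0, occupying 2 bytes.
Bytes at offsets 0..1: 29 A2.
Little-endian: lowest address holds the least-significant byte.
Reassemble most-significant byte first: A2 29 → 0xA229.
0xA229 = 41513.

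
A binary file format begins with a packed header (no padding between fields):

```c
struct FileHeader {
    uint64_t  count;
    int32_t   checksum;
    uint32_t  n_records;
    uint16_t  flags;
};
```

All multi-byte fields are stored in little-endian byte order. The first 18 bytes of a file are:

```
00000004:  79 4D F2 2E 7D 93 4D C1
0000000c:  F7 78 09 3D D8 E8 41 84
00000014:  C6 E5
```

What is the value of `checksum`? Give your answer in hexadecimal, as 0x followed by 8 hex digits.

`checksum` follows `count` (8 bytes), so it starts at byte offset 8 and occupies 4 bytes.
Bytes at offsets 8..11: F7 78 09 3D.
In little-endian order the low byte comes first in memory.
Reassemble most-significant byte first: 3D 09 78 F7 → 0x3D0978F7.

0x3D0978F7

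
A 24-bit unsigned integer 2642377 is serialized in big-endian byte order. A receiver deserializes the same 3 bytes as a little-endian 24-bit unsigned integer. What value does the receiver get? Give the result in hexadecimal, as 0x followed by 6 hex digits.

2642377 in 24-bit hexadecimal is 0x2851C9.
Stored big-endian, the bytes at ascending addresses are 28 51 C9.
Read back as little-endian, the first byte is least significant, giving 0xC95128.

0xC95128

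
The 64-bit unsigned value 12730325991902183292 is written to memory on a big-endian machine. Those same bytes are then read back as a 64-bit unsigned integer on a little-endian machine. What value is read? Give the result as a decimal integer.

12730325991902183292 in 64-bit hexadecimal is 0xB0AB340A9E407F7C.
Stored big-endian, the bytes at ascending addresses are B0 AB 34 0A 9E 40 7F 7C.
Read back as little-endian, the first byte is least significant, giving 0x7C7F409E0A34ABB0.
0x7C7F409E0A34ABB0 = 8970960030265551792.

8970960030265551792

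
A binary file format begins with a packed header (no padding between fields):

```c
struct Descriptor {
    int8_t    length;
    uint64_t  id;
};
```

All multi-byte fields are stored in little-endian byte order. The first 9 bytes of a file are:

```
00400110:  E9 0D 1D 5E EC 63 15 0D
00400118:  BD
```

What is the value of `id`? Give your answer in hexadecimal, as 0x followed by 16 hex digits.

0xBD0D1563EC5E1D0D

`id` follows `length` (1 byte), so it starts at byte offset 1 and occupies 8 bytes.
Bytes at offsets 1..8: 0D 1D 5E EC 63 15 0D BD.
Little-endian: lowest address holds the least-significant byte.
Reassemble most-significant byte first: BD 0D 15 63 EC 5E 1D 0D → 0xBD0D1563EC5E1D0D.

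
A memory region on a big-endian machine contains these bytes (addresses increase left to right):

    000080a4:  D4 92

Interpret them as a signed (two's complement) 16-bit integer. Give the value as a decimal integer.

-11118

Big-endian stores the most-significant byte at the lowest address.
The bytes are already most-significant first: 0xD492.
Top bit is set, so as a signed 16-bit value this is 0xD492 − 2^16 = -11118.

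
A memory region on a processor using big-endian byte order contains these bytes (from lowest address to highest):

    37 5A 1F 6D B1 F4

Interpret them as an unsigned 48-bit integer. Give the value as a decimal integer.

Big-endian stores the most-significant byte at the lowest address.
The bytes are already most-significant first: 0x375A1F6DB1F4.
0x375A1F6DB1F4 = 60860213866996.

60860213866996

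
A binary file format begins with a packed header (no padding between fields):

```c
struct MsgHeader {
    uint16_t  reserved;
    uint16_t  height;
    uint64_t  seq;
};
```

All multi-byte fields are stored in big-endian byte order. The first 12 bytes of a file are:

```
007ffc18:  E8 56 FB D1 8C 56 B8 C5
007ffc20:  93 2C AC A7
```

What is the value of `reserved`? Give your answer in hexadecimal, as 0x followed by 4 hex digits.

`reserved` is the first field, at byte offset 0, occupying 2 bytes.
Bytes at offsets 0..1: E8 56.
Big-endian: lowest address holds the most-significant byte.
The bytes are already most-significant first: 0xE856.

0xE856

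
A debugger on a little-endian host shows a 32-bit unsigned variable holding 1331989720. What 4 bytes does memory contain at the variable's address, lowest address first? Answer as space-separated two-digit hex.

D8 8C 64 4F

1331989720 in hexadecimal, padded to 32 bits, is 0x4F648CD8.
Split into bytes (most-significant first): 4F 64 8C D8.
In little-endian order the low byte comes first in memory.
So at ascending addresses the bytes are D8 8C 64 4F.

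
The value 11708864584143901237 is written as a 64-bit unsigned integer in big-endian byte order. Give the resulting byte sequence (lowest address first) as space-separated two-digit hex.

A2 7E 3E 4D 95 0C 92 35

11708864584143901237 in hexadecimal, padded to 64 bits, is 0xA27E3E4D950C9235.
Split into bytes (most-significant first): A2 7E 3E 4D 95 0C 92 35.
In big-endian order the high byte comes first in memory.
So the memory order matches the most-significant-first order: A2 7E 3E 4D 95 0C 92 35.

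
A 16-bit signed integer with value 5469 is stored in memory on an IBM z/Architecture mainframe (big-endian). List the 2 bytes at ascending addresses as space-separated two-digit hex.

5469 in hexadecimal, padded to 16 bits, is 0x155D.
Split into bytes (most-significant first): 15 5D.
In big-endian order the high byte comes first in memory.
So the memory order matches the most-significant-first order: 15 5D.

15 5D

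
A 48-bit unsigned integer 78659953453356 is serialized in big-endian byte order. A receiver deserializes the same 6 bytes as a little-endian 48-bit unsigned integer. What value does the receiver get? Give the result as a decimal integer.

78659953453356 in 48-bit hexadecimal is 0x478A7295692C.
Stored big-endian, the bytes at ascending addresses are 47 8A 72 95 69 2C.
Read back as little-endian, the first byte is least significant, giving 0x2C6995728A47.
0x2C6995728A47 = 48831990499911.

48831990499911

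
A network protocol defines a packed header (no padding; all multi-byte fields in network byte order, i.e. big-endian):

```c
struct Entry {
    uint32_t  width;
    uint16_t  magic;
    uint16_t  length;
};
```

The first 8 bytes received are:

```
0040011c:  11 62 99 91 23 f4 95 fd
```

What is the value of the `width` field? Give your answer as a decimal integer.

`width` is the first field, at byte offset 0, occupying 4 bytes.
Bytes at offsets 0..3: 11 62 99 91.
Big-endian: lowest address holds the most-significant byte.
The bytes are already most-significant first: 0x11629991.
0x11629991 = 291674513.

291674513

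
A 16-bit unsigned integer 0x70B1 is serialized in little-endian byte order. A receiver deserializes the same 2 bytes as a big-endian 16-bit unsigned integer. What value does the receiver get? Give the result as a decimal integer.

45424

Stored little-endian, the bytes at ascending addresses are B1 70.
Read back as big-endian, the last byte is least significant, giving 0xB170.
0xB170 = 45424.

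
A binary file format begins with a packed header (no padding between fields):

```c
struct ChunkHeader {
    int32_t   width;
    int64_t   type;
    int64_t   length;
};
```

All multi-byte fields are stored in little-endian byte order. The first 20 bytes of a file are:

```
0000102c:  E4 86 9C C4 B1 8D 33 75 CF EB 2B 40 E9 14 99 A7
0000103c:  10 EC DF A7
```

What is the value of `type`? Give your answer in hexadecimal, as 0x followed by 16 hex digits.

0x402BEBCF75338DB1

`type` follows `width` (4 bytes), so it starts at byte offset 4 and occupies 8 bytes.
Bytes at offsets 4..11: B1 8D 33 75 CF EB 2B 40.
In little-endian order the low byte comes first in memory.
Reassemble most-significant byte first: 40 2B EB CF 75 33 8D B1 → 0x402BEBCF75338DB1.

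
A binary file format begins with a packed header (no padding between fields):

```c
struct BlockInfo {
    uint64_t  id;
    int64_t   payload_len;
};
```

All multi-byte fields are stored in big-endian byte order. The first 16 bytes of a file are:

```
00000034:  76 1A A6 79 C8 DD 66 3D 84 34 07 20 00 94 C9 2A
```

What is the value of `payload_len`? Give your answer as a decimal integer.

-8920497127884011222

`payload_len` follows `id` (8 bytes), so it starts at byte offset 8 and occupies 8 bytes.
Bytes at offsets 8..15: 84 34 07 20 00 94 C9 2A.
Big-endian: lowest address holds the most-significant byte.
The bytes are already most-significant first: 0x843407200094C92A.
Top bit is set, so as a signed 64-bit value this is 0x843407200094C92A − 2^64 = -8920497127884011222.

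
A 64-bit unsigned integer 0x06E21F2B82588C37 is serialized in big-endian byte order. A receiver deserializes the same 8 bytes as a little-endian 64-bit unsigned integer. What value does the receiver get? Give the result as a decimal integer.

Stored big-endian, the bytes at ascending addresses are 06 E2 1F 2B 82 58 8C 37.
Read back as little-endian, the first byte is least significant, giving 0x378C58822B1FE206.
0x378C58822B1FE206 = 4002671484918030854.

4002671484918030854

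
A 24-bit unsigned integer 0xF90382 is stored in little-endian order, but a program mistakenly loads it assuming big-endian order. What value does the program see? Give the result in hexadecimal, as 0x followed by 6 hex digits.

Stored little-endian, the bytes at ascending addresses are 82 03 F9.
Read back as big-endian, the last byte is least significant, giving 0x8203F9.

0x8203F9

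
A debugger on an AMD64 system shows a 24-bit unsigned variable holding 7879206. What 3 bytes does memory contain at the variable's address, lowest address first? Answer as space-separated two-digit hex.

7879206 in hexadecimal, padded to 24 bits, is 0x783A26.
Split into bytes (most-significant first): 78 3A 26.
Little-endian stores the least-significant byte at the lowest address.
So at ascending addresses the bytes are 26 3A 78.

26 3A 78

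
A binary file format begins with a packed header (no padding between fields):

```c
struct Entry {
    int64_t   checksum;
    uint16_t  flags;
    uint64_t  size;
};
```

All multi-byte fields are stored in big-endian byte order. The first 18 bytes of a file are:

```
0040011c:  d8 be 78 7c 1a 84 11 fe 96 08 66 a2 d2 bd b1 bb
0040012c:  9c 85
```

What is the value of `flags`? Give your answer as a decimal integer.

38408

`flags` follows `checksum` (8 bytes), so it starts at byte offset 8 and occupies 2 bytes.
Bytes at offsets 8..9: 96 08.
In big-endian order the high byte comes first in memory.
The bytes are already most-significant first: 0x9608.
0x9608 = 38408.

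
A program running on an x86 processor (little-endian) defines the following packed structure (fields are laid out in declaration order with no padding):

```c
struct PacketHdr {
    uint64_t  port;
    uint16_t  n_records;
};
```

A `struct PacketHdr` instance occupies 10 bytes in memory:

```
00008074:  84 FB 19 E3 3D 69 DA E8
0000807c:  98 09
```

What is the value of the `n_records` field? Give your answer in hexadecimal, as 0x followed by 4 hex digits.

`n_records` follows `port` (8 bytes), so it starts at byte offset 8 and occupies 2 bytes.
Bytes at offsets 8..9: 98 09.
Little-endian: lowest address holds the least-significant byte.
Reassemble most-significant byte first: 09 98 → 0x0998.

0x0998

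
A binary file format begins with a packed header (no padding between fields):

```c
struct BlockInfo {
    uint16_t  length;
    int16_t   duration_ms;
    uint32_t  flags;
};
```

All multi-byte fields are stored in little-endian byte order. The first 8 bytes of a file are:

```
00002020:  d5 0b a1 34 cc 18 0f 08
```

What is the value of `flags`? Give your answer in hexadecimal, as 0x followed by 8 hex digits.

0x080F18CC

`flags` follows `length` (2 B), `duration_ms` (2 B), so it starts at offset 2 + 2 = 4 and occupies 4 bytes.
Bytes at offsets 4..7: CC 18 0F 08.
Little-endian: lowest address holds the least-significant byte.
Reassemble most-significant byte first: 08 0F 18 CC → 0x080F18CC.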